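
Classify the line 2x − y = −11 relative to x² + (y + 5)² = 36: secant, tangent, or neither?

neither

d² = (2·0 − 1·(−5) − (−11))²/5 = 256/5; r² = 36.
Since d² > r², the line lies outside the circle.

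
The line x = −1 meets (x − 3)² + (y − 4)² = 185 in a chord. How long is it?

The distance from (3, 4) to the line is 4, and r² = 185.
Chord = 2√(r² − d²) = 2·√(169) = 26.

26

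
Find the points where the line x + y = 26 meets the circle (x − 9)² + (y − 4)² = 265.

(6, 20) and (25, 1)

From the line, y = −x + 26. Substituting:
2x² − 62x + 300 = 0  ⟹  x² − 31x + 150 = 0
x = 25 or x = 6, giving (25, 1) and (6, 20).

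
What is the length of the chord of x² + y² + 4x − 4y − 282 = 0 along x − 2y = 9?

The distance from (−2, 2) to the line is 15/√5, and r² = 290.
Chord = 2√(r² − d²) = 2·√(245) = 14√5.

14√5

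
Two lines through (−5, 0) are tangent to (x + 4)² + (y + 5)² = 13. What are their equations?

Let a tangent through (−5, 0) have slope m. Its distance from (−4, −5) must equal √13:
(1m − (−5))² = 13(m² + 1)
6m² − 5m − 6 = 0, so m = 3/2 or m = −2/3.
Through (−5, 0) these give 3x − 2y = −15 and 2x + 3y = −10.

3x − 2y = −15 and 2x + 3y = −10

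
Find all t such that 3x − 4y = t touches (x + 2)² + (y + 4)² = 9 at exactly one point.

t = −5 or t = 25

Tangency holds when the distance from the centre (−2, −4) to the line equals the radius 3:
|3·(−2) − 4·(−4) − t| / √25 = 3
|t − (10)| = 3·5, so t = 25 or t = −5.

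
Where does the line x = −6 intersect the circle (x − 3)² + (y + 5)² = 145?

The line gives x = −6. Substituting into the circle:
y² + 10y − 39 = 0
y = 3 or y = −13, giving (−6, 3) and (−6, −13).

(−6, −13) and (−6, 3)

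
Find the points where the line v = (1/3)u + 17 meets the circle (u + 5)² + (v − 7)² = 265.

Express v = (51 + u)/3 and substitute into the circle:
10u² + 150u − 1260 = 0  ⟹  u² + 15u − 126 = 0
u = 6 or u = −21, giving (6, 19) and (−21, 10).

(−21, 10) and (6, 19)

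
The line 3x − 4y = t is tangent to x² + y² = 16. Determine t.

t = −20 or t = 20

Tangency holds when the distance from the centre (0, 0) to the line equals the radius 4:
|3·0 − 4·0 − t| / √25 = 4
|t| = 4·5, so t = 20 or t = −20.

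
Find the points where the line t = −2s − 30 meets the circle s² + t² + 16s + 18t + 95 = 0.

Substitute t = −2s − 30:
5s² + 100s + 455 = 0  ⟹  s² + 20s + 91 = 0
s = −7 or s = −13, giving (−7, −16) and (−13, −4).

(−13, −4) and (−7, −16)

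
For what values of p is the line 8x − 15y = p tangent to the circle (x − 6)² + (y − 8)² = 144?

Tangency holds when the distance from the centre (6, 8) to the line equals the radius 12:
|8·6 − 15·8 − p| / √289 = 12
|p − (−72)| = 12·17, so p = 132 or p = −276.

p = −276 or p = 132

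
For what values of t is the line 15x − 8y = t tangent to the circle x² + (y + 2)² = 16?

t = −52 or t = 84

The line touches the circle iff its distance from (0, −2) is 4:
|15·0 − 8·(−2) − t| / √289 = 4
|t − (16)| = 4·17, so t = 84 or t = −52.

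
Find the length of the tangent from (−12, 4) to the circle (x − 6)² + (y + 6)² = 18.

√406

The centre is (6, −6) and r = 3√2. The square of the distance from P to the centre is 324 + 100 = 424.
The tangent meets the radius at right angles, so tangent² = |PO|² − r² = 424 − 18 = 406.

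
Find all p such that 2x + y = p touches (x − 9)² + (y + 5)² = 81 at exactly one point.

For a tangent, require d(centre, line) = r = 9.
|2·9 + 1·(−5) − p| / √5 = 9
|p − (13)| = 9√5.

p = 13 ± 9√5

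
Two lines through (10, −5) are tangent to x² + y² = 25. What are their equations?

4x + 3y = 25 and y = −5

Let a tangent through (10, −5) have slope m. Its distance from (0, 0) must equal 5:
[m·(−10) − (5)]² = 25(m² + 1)
3m² + 4m = 0, so m = −4/3 or m = 0.
With m = −4/3: 4x + 3y = 25. With m = 0: y = −5.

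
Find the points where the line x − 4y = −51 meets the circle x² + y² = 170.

Express y = (51 + x)/4 and substitute into the circle:
17x² + 102x − 119 = 0  ⟹  x² + 6x − 7 = 0
x = 1 or x = −7, giving (1, 13) and (−7, 11).

(−7, 11) and (1, 13)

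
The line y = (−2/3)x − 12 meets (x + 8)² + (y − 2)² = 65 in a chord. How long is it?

2√13

From the line, y = (−36 − 2x)/3. Substituting:
13x² + 312x + 1755 = 0  ⟹  x² + 24x + 135 = 0
x = −9 or x = −15, giving (−9, −6) and (−15, −2).
Chord length = distance between (−9, −6) and (−15, −2) = √52 = 2√13.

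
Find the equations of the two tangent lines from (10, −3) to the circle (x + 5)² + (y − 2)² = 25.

y = −3 and 3x + 4y = 18

Write the tangent as mx − y + (−3 − m·(10)) = 0 and set its distance from the centre to 5:
(−15m − (5))² = 25(m² + 1)
4m² + 3m = 0, so m = 0 or m = −3/4.
With m = 0: y = −3. With m = −3/4: 3x + 4y = 18.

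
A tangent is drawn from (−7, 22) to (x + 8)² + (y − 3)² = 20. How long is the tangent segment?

3√38

With centre O = (−8, 3), |OP|² = 362 and r² = 20.
By the tangent–radius right angle, tangent length = √(|PO|² − r²) = √342 = 3√38.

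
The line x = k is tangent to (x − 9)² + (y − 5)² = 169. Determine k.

k = −4 or k = 22

Tangency holds when the distance from the centre (9, 5) to the line equals the radius 13:
|1·9 + 0·5 − k| / √1 = 13
|k − (9)| = 13, so k = 22 or k = −4.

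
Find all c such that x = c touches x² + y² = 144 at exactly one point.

c = −12 or c = 12

For a tangent, require d(centre, line) = r = 12.
|1·0 + 0·0 − c| / √1 = 12
|c| = 12, so c = 12 or c = −12.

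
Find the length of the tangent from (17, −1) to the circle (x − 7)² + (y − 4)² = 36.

√89

With centre O = (7, 4), |OP|² = 125 and r² = 36.
The tangent meets the radius at right angles, so tangent² = |PO|² − r² = 125 − 36 = 89.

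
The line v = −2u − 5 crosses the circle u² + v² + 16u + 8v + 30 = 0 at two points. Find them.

Substitute v = −2u − 5:
5u² + 20u + 15 = 0  ⟹  u² + 4u + 3 = 0
u = −1 or u = −3, giving (−1, −3) and (−3, 1).

(−3, 1) and (−1, −3)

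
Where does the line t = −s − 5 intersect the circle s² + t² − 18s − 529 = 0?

Substitute t = −s − 5:
2s² − 8s − 504 = 0  ⟹  s² − 4s − 252 = 0
s = 18 or s = −14, giving (18, −23) and (−14, 9).

(−14, 9) and (18, −23)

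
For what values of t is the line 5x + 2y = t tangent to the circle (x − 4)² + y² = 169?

The line touches the circle iff its distance from (4, 0) is 13:
|5·4 + 2·0 − t| / √29 = 13
|t − (20)| = 13√29.

t = 20 ± 13√29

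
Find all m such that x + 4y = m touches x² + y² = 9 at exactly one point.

For a tangent, require d(centre, line) = r = 3.
|1·0 + 4·0 − m| / √17 = 3
|m| = 3√17.

m = ±3√17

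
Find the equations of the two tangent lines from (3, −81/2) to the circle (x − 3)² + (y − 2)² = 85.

9x + 2y = −54 and 9x − 2y = 108

Let a tangent through (3, −81/2) have slope m. Its distance from (3, 2) must equal √85:
(0m − (85/2))² = 85(m² + 1)
4m² − 81 = 0, so m = −9/2 or m = 9/2.
With m = −9/2: 9x + 2y = −54. With m = 9/2: 9x − 2y = 108.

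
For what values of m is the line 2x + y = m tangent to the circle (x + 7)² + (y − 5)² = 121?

m = −9 ± 11√5

For a tangent, require d(centre, line) = r = 11.
|2·(−7) + 1·5 − m| / √5 = 11
|m − (−9)| = 11√5.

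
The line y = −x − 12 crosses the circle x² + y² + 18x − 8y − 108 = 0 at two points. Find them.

Express y = −x − 12 and substitute into the circle:
2x² + 50x + 132 = 0  ⟹  x² + 25x + 66 = 0
x = −3 or x = −22, giving (−3, −9) and (−22, 10).

(−22, 10) and (−3, −9)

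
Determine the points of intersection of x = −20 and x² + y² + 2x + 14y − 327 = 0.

The line gives x = −20. Substituting into the circle:
y² + 14y + 33 = 0
y = −3 or y = −11, giving (−20, −3) and (−20, −11).

(−20, −11) and (−20, −3)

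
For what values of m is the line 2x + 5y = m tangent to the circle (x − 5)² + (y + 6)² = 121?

m = −20 ± 11√29

For a tangent, require d(centre, line) = r = 11.
|2·5 + 5·(−6) − m| / √29 = 11
|m − (−20)| = 11√29.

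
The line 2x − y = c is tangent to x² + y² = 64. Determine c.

c = ±8√5

For a tangent, require d(centre, line) = r = 8.
|2·0 − 1·0 − c| / √5 = 8
|c| = 8√5.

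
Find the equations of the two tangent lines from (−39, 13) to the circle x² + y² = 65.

Let a tangent through (−39, 13) have slope m. Its distance from (0, 0) must equal √65:
(39m − (−13))² = 65(m² + 1)
56m² + 39m + 4 = 0, so m = −1/8 or m = −4/7.
With m = −1/8: x + 8y = 65. With m = −4/7: 4x + 7y = −65.

x + 8y = 65 and 4x + 7y = −65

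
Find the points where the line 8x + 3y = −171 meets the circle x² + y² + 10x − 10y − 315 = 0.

(−24, 7) and (−18, −9)

Substitute y = (−171 − 8x)/3:
73x² + 3066x + 31536 = 0  ⟹  x² + 42x + 432 = 0
x = −18 or x = −24, giving (−18, −9) and (−24, 7).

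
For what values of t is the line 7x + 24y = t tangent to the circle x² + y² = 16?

Tangency holds when the distance from the centre (0, 0) to the line equals the radius 4:
|7·0 + 24·0 − t| / √625 = 4
|t| = 4·25, so t = 100 or t = −100.

t = −100 or t = 100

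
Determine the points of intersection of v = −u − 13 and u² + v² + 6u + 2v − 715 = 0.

Substitute v = −u − 13:
2u² + 30u − 572 = 0  ⟹  u² + 15u − 286 = 0
u = 11 or u = −26, giving (11, −24) and (−26, 13).

(−26, 13) and (11, −24)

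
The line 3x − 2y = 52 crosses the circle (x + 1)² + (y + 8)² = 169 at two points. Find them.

Express y = (−52 + 3x)/2 and substitute into the circle:
13x² − 208x + 624 = 0  ⟹  x² − 16x + 48 = 0
x = 12 or x = 4, giving (12, −8) and (4, −20).

(4, −20) and (12, −8)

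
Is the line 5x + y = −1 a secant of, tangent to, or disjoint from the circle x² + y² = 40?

Substituting the line into the circle gives 26x² + 10x − 39 = 0.
Δ = 100 − (−4056) = 4156.
Two real roots: the line is a secant.

secant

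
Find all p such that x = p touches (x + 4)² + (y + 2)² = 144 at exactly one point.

p = −16 or p = 8

For a tangent, require d(centre, line) = r = 12.
|1·(−4) + 0·(−2) − p| / √1 = 12
|p − (−4)| = 12, so p = 8 or p = −16.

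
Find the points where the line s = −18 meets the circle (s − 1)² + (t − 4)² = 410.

The line gives s = −18. Substituting into the circle:
t² − 8t − 33 = 0
t = 11 or t = −3, giving (−18, 11) and (−18, −3).

(−18, −3) and (−18, 11)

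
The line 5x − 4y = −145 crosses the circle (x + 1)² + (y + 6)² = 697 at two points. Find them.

(−25, 5) and (−17, 15)

Express y = (145 + 5x)/4 and substitute into the circle:
41x² + 1722x + 17425 = 0  ⟹  x² + 42x + 425 = 0
x = −17 or x = −25, giving (−17, 15) and (−25, 5).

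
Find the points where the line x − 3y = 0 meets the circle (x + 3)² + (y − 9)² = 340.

From the line, y = (x)/3. Substituting:
10x² − 2250 = 0  ⟹  x² − 225 = 0
x = 15 or x = −15, giving (15, 5) and (−15, −5).

(−15, −5) and (15, 5)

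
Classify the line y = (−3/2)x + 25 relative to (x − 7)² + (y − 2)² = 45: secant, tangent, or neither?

Substituting the line into the circle gives 13x² − 332x + 2132 = 0.
Discriminant = (−332)² − 4·13·(2132) = −640 < 0.
No real roots: the line does not meet the circle.

neither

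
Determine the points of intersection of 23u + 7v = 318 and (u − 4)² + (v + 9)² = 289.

(12, 6) and (19, −17)

Express v = (318 − 23u)/7 and substitute into the circle:
578u² − 17918u + 131784 = 0  ⟹  u² − 31u + 228 = 0
u = 19 or u = 12, giving (19, −17) and (12, 6).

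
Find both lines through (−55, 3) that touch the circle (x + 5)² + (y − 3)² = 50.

Let a tangent through (−55, 3) have slope m. Its distance from (−5, 3) must equal 5√2:
(50m − (0))² = 50(m² + 1)
49m² − 1 = 0, so m = 1/7 or m = −1/7.
Through (−55, 3) these give x − 7y = −76 and x + 7y = −34.

x − 7y = −76 and x + 7y = −34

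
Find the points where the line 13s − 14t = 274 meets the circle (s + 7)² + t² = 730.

Substitute t = (−274 + 13s)/14:
365s² − 4380s − 58400 = 0  ⟹  s² − 12s − 160 = 0
s = 20 or s = −8, giving (20, −1) and (−8, −27).

(−8, −27) and (20, −1)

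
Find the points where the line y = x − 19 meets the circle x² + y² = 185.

(8, −11) and (11, −8)

Express y = x − 19 and substitute into the circle:
2x² − 38x + 176 = 0  ⟹  x² − 19x + 88 = 0
x = 11 or x = 8, giving (11, −8) and (8, −11).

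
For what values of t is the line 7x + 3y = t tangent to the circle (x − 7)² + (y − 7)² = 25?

t = 70 ± 5√58

Tangency holds when the distance from the centre (7, 7) to the line equals the radius 5:
|7·7 + 3·7 − t| / √58 = 5
|t − (70)| = 5√58.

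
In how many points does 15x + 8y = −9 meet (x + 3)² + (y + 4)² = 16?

Substituting the line into the circle gives 289x² − 306x + 81 = 0.
Δ = 93636 − 93636 = 0.
A repeated root: the line is tangent.

1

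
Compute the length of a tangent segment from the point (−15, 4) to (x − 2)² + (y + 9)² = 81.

The centre is (2, −9) and r = 9. The square of the distance from P to the centre is 289 + 169 = 458.
Power of the point: PT² = |PO|² − r² = 377, so PT = √377.

√377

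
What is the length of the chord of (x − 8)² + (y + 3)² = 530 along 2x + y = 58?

10√5

The distance from (8, −3) to the line is 45/√5, and r² = 530.
Half the chord is √(r² − d²) = √(125), so the full chord is 10√5.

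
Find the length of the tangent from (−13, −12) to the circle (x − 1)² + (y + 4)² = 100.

4√10

With centre O = (1, −4), |OP|² = 260 and r² = 100.
By the tangent–radius right angle, tangent length = √(|PO|² − r²) = √160 = 4√10.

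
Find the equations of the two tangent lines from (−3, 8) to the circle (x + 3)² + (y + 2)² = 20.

2x + y = 2 and 2x − y = −14

Write the tangent as mx − y + (8 − m·(−3)) = 0 and set its distance from the centre to 2√5:
(0m − (−10))² = 20(m² + 1)
m² − 4 = 0, so m = −2 or m = 2.
With m = −2: 2x + y = 2. With m = 2: 2x − y = −14.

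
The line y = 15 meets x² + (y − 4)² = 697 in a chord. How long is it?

48

Centre (0, 4), r² = 697. Perpendicular distance d from centre to line = |−11| / √1 = 11.
Half the chord is √(r² − d²) = √(576), so the full chord is 48.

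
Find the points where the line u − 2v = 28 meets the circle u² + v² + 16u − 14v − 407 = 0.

(−2, −15) and (6, −11)

Substitute v = (−28 + u)/2:
5u² − 20u − 60 = 0  ⟹  u² − 4u − 12 = 0
u = 6 or u = −2, giving (6, −11) and (−2, −15).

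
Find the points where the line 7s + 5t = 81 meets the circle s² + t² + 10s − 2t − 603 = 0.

From the line, t = (81 − 7s)/5. Substituting:
74s² − 814s − 9324 = 0  ⟹  s² − 11s − 126 = 0
s = 18 or s = −7, giving (18, −9) and (−7, 26).

(−7, 26) and (18, −9)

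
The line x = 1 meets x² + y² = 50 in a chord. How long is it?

The line gives x = 1. Substituting into the circle:
y² − 49 = 0
y = 7 or y = −7, giving (1, 7) and (1, −7).
Chord length = distance between (1, 7) and (1, −7) = √196 = 14.

14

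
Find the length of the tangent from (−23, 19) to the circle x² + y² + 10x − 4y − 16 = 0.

The centre is (−5, 2) and r = 3√5. The square of the distance from P to the centre is 324 + 289 = 613.
Power of the point: PT² = |PO|² − r² = 568, so PT = 2√142.

2√142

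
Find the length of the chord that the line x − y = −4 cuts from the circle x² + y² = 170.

From the line, y = x + 4. Substituting:
2x² + 8x − 154 = 0  ⟹  x² + 4x − 77 = 0
x = 7 or x = −11, giving (7, 11) and (−11, −7).
|(7, 11) − (−11, −7)| = √((18)² + (18)²) = 18√2.

18√2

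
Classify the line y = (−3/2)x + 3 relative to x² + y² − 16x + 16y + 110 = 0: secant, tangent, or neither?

secant

Centre (8, −8), r² = 18. Distance² from centre to line = (2)²/13 = 4/13.
Since d² < r², the line cuts the circle twice.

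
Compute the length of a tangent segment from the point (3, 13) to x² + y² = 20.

With centre O = (0, 0), |OP|² = 178 and r² = 20.
The tangent meets the radius at right angles, so tangent² = |PO|² − r² = 178 − 20 = 158.

√158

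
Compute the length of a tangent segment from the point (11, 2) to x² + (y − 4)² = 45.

The centre is (0, 4) and r = 3√5. The square of the distance from P to the centre is 121 + 4 = 125.
The tangent meets the radius at right angles, so tangent² = |PO|² − r² = 125 − 45 = 80.

4√5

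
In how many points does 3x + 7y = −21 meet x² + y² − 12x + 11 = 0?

Substituting the line into the circle gives 58x² − 462x + 980 = 0.
Δ = 213444 − 227360 = −13916.
No real roots: the line does not meet the circle.

0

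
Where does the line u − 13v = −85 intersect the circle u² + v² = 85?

From the line, v = (85 + u)/13. Substituting:
170u² + 170u − 7140 = 0  ⟹  u² + u − 42 = 0
u = 6 or u = −7, giving (6, 7) and (−7, 6).

(−7, 6) and (6, 7)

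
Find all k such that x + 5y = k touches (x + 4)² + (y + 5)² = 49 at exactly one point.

k = −29 ± 7√26

Tangency holds when the distance from the centre (−4, −5) to the line equals the radius 7:
|1·(−4) + 5·(−5) − k| / √26 = 7
|k − (−29)| = 7√26.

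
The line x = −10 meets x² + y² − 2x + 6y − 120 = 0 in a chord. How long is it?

The line gives x = −10. Substituting into the circle:
y² + 6y = 0
y = 0 or y = −6, giving (−10, 0) and (−10, −6).
|(−10, 0) − (−10, −6)| = √((0)² + (6)²) = 6.

6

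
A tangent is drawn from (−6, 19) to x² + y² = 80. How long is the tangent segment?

√317

Centre (0, 0), r² = 80. |PO|² = (−6)² + (19)² = 397.
The tangent meets the radius at right angles, so tangent² = |PO|² − r² = 397 − 80 = 317.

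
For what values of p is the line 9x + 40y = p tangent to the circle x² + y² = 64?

For a tangent, require d(centre, line) = r = 8.
|9·0 + 40·0 − p| / √1681 = 8
|p| = 8·41, so p = 328 or p = −328.

p = −328 or p = 328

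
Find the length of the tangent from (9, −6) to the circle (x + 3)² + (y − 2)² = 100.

With centre O = (−3, 2), |OP|² = 208 and r² = 100.
Power of the point: PT² = |PO|² − r² = 108, so PT = 6√3.

6√3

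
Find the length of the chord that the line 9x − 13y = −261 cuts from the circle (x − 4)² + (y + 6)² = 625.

Substitute y = (261 + 9x)/13:
250x² + 4750x + 12000 = 0  ⟹  x² + 19x + 48 = 0
x = −3 or x = −16, giving (−3, 18) and (−16, 9).
|(−3, 18) − (−16, 9)| = √((13)² + (9)²) = 5√10.

5√10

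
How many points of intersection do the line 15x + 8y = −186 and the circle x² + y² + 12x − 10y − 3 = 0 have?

d² = (15·(−6) + 8·5 − (−186))²/289 = 64; r² = 64.
Since d² = r², the line is tangent.

1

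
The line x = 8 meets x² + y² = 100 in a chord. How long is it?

The distance from (0, 0) to the line is 8, and r² = 100.
Half the chord is √(r² − d²) = √(36), so the full chord is 12.

12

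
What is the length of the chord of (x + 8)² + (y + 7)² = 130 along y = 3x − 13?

Centre (−8, −7), r² = 130. Perpendicular distance d from centre to line = |−30| / √10 = 30/√10.
Half the chord is √(r² − d²) = √(40), so the full chord is 4√10.

4√10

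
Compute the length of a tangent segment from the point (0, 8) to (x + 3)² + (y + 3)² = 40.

Centre (−3, −3), r² = 40. |PO|² = (3)² + (11)² = 130.
Power of the point: PT² = |PO|² − r² = 90, so PT = 3√10.

3√10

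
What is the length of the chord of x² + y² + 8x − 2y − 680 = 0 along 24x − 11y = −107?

Substitute y = (107 + 24x)/11:
697x² + 5576x − 73185 = 0  ⟹  x² + 8x − 105 = 0
x = 7 or x = −15, giving (7, 25) and (−15, −23).
|(7, 25) − (−15, −23)| = √((22)² + (48)²) = 2√697.

2√697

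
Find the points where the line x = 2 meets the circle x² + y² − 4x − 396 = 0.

The line gives x = 2. Substituting into the circle:
y² − 400 = 0
y = 20 or y = −20, giving (2, 20) and (2, −20).

(2, −20) and (2, 20)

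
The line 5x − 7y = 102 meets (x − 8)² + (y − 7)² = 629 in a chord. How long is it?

5√74

From the line, y = (−102 + 5x)/7. Substituting:
74x² − 2294x − 4884 = 0  ⟹  x² − 31x − 66 = 0
x = 33 or x = −2, giving (33, 9) and (−2, −16).
|(33, 9) − (−2, −16)| = √((35)² + (25)²) = 5√74.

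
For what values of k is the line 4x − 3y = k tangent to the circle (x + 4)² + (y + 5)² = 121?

The line touches the circle iff its distance from (−4, −5) is 11:
|4·(−4) − 3·(−5) − k| / √25 = 11
|k − (−1)| = 11·5, so k = 54 or k = −56.

k = −56 or k = 54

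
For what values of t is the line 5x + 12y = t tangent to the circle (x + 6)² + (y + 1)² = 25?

The line touches the circle iff its distance from (−6, −1) is 5:
|5·(−6) + 12·(−1) − t| / √169 = 5
|t − (−42)| = 5·13, so t = 23 or t = −107.

t = −107 or t = 23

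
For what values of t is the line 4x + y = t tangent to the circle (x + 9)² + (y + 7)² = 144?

Tangency holds when the distance from the centre (−9, −7) to the line equals the radius 12:
|4·(−9) + 1·(−7) − t| / √17 = 12
|t − (−43)| = 12√17.

t = −43 ± 12√17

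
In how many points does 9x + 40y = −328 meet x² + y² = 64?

1

d² = (9·0 + 40·0 − (−328))²/1681 = 64; r² = 64.
Since d² = r², the line is tangent.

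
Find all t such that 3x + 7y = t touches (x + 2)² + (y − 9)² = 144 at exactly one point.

For a tangent, require d(centre, line) = r = 12.
|3·(−2) + 7·9 − t| / √58 = 12
|t − (57)| = 12√58.

t = 57 ± 12√58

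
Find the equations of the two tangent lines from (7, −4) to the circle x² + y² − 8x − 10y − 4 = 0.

x + 2y = −1 and 2x − y = 18

Write the tangent as mx − y + (−4 − m·(7)) = 0 and set its distance from the centre to 3√5:
[m·(−3) − (9)]² = 45(m² + 1)
2m² − 3m − 2 = 0, so m = −1/2 or m = 2.
Through (7, −4) these give x + 2y = −1 and 2x − y = 18.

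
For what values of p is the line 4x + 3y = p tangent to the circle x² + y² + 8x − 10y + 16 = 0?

p = −26 or p = 24

The line touches the circle iff its distance from (−4, 5) is 5:
|4·(−4) + 3·5 − p| / √25 = 5
|p − (−1)| = 5·5, so p = 24 or p = −26.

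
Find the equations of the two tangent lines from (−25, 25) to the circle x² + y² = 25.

3x + 4y = 25 and 4x + 3y = −25

Write the tangent as mx − y + (25 − m·(−25)) = 0 and set its distance from the centre to 5:
(25m − (−25))² = 25(m² + 1)
12m² + 25m + 12 = 0, so m = −3/4 or m = −4/3.
With m = −3/4: 3x + 4y = 25. With m = −4/3: 4x + 3y = −25.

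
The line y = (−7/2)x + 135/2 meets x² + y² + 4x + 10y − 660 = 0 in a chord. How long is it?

4√53

The distance from (−2, −5) to the line is 159/√53, and r² = 689.
Half the chord is √(r² − d²) = √(212), so the full chord is 4√53.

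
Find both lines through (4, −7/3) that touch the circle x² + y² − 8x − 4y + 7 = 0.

2x + 3y = 1 and 2x − 3y = 15

A line y − (−7/3) = m(x − (4)) is tangent when its distance from (4, 2) is √13:
(0m − (13/3))² = 13(m² + 1)
9m² − 4 = 0, so m = −2/3 or m = 2/3.
With m = −2/3: 2x + 3y = 1. With m = 2/3: 2x − 3y = 15.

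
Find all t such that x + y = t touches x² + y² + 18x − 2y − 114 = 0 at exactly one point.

For a tangent, require d(centre, line) = r = 14.
|1·(−9) + 1·1 − t| / √2 = 14
|t − (−8)| = 14√2.

t = −8 ± 14√2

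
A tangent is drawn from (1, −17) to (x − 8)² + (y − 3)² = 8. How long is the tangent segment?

With centre O = (8, 3), |OP|² = 449 and r² = 8.
By the tangent–radius right angle, tangent length = √(|PO|² − r²) = √441 = 21.

21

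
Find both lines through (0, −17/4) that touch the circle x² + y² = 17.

x + 4y = −17 and x − 4y = 17

A line y − (−17/4) = m(x − (0)) is tangent when its distance from (0, 0) is √17:
(0m − (17/4))² = 17(m² + 1)
16m² − 1 = 0, so m = −1/4 or m = 1/4.
With m = −1/4: x + 4y = −17. With m = 1/4: x − 4y = 17.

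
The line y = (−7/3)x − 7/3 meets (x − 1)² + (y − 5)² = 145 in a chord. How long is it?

3√58

From the line, y = (−7 − 7x)/3. Substituting:
58x² + 290x − 812 = 0  ⟹  x² + 5x − 14 = 0
x = 2 or x = −7, giving (2, −7) and (−7, 14).
Chord length = distance between (2, −7) and (−7, 14) = √522 = 3√58.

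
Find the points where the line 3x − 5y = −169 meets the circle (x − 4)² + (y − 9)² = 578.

From the line, y = (169 + 3x)/5. Substituting:
34x² + 544x + 1326 = 0  ⟹  x² + 16x + 39 = 0
x = −3 or x = −13, giving (−3, 32) and (−13, 26).

(−13, 26) and (−3, 32)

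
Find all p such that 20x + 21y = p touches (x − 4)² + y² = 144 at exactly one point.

The line touches the circle iff its distance from (4, 0) is 12:
|20·4 + 21·0 − p| / √841 = 12
|p − (80)| = 12·29, so p = 428 or p = −268.

p = −268 or p = 428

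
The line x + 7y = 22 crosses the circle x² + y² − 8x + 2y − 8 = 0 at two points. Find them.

Substitute y = (22 − x)/7:
50x² − 450x + 400 = 0  ⟹  x² − 9x + 8 = 0
x = 8 or x = 1, giving (8, 2) and (1, 3).

(1, 3) and (8, 2)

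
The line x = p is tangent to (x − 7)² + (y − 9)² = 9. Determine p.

For a tangent, require d(centre, line) = r = 3.
|1·7 + 0·9 − p| / √1 = 3
|p − (7)| = 3, so p = 10 or p = 4.

p = 4 or p = 10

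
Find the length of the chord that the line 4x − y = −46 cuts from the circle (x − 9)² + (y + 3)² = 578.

6√17

Express y = 4x + 46 and substitute into the circle:
17x² + 374x + 1904 = 0  ⟹  x² + 22x + 112 = 0
x = −8 or x = −14, giving (−8, 14) and (−14, −10).
|(−8, 14) − (−14, −10)| = √((6)² + (24)²) = 6√17.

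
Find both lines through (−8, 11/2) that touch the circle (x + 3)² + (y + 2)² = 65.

7x − 4y = −78 and x − 8y = −52

A line y − (11/2) = m(x − (−8)) is tangent when its distance from (−3, −2) is √65:
(5m − (−15/2))² = 65(m² + 1)
32m² − 60m + 7 = 0, so m = 7/4 or m = 1/8.
With m = 7/4: 7x − 4y = −78. With m = 1/8: x − 8y = −52.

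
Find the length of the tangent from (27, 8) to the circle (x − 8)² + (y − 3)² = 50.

4√21

Centre (8, 3), r² = 50. |PO|² = (19)² + (5)² = 386.
Power of the point: PT² = |PO|² − r² = 336, so PT = 4√21.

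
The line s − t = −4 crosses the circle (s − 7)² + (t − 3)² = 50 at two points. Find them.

Substitute t = s + 4:
2s² − 12s = 0  ⟹  s² − 6s = 0
s = 6 or s = 0, giving (6, 10) and (0, 4).

(0, 4) and (6, 10)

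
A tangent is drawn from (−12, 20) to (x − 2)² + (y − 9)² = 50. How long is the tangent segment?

√267

With centre O = (2, 9), |OP|² = 317 and r² = 50.
The tangent meets the radius at right angles, so tangent² = |PO|² − r² = 317 − 50 = 267.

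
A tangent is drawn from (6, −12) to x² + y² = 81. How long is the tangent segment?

With centre O = (0, 0), |OP|² = 180 and r² = 81.
Power of the point: PT² = |PO|² − r² = 99, so PT = 3√11.

3√11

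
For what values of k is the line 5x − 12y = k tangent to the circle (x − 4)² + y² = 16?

Tangency holds when the distance from the centre (4, 0) to the line equals the radius 4:
|5·4 − 12·0 − k| / √169 = 4
|k − (20)| = 4·13, so k = 72 or k = −32.

k = −32 or k = 72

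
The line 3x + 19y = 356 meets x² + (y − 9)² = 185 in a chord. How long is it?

√370

Substitute y = (356 − 3x)/19:
370x² − 1110x − 32560 = 0  ⟹  x² − 3x − 88 = 0
x = 11 or x = −8, giving (11, 17) and (−8, 20).
Chord length = distance between (11, 17) and (−8, 20) = √370 = √370.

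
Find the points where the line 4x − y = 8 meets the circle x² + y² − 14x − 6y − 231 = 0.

(−1, −12) and (7, 20)

From the line, y = 4x − 8. Substituting:
17x² − 102x − 119 = 0  ⟹  x² − 6x − 7 = 0
x = 7 or x = −1, giving (7, 20) and (−1, −12).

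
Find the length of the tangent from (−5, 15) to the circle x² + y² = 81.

13

Centre (0, 0), r² = 81. |PO|² = (−5)² + (15)² = 250.
Power of the point: PT² = |PO|² − r² = 169, so PT = 13.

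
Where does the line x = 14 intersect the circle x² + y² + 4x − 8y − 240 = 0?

(14, 2) and (14, 6)

The line gives x = 14. Substituting into the circle:
y² − 8y + 12 = 0
y = 6 or y = 2, giving (14, 6) and (14, 2).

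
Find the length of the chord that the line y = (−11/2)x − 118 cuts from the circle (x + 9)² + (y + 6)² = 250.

Substitute y = (−236 − 11x)/2:
125x² + 5000x + 49500 = 0  ⟹  x² + 40x + 396 = 0
x = −18 or x = −22, giving (−18, −19) and (−22, 3).
|(−18, −19) − (−22, 3)| = √((4)² + (−22)²) = 10√5.

10√5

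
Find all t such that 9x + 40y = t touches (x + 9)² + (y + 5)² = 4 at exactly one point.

For a tangent, require d(centre, line) = r = 2.
|9·(−9) + 40·(−5) − t| / √1681 = 2
|t − (−281)| = 2·41, so t = −199 or t = −363.

t = −363 or t = −199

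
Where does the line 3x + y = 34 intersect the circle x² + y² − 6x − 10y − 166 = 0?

Express y = −3x + 34 and substitute into the circle:
10x² − 180x + 650 = 0  ⟹  x² − 18x + 65 = 0
x = 13 or x = 5, giving (13, −5) and (5, 19).

(5, 19) and (13, −5)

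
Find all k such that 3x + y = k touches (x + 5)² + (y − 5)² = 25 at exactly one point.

The line touches the circle iff its distance from (−5, 5) is 5:
|3·(−5) + 1·5 − k| / √10 = 5
|k − (−10)| = 5√10.

k = −10 ± 5√10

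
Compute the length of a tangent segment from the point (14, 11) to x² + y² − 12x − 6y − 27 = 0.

2√14

The centre is (6, 3) and r = 6√2. The square of the distance from P to the centre is 64 + 64 = 128.
Power of the point: PT² = |PO|² − r² = 56, so PT = 2√14.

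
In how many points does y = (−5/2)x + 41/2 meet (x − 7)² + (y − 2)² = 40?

Centre (7, 2), r² = 40. Distance² from centre to line = (−2)²/29 = 4/29.
Since d² < r², the line cuts the circle twice.

2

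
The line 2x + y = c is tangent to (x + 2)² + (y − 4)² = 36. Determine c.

c = ±6√5

The line touches the circle iff its distance from (−2, 4) is 6:
|2·(−2) + 1·4 − c| / √5 = 6
|c| = 6√5.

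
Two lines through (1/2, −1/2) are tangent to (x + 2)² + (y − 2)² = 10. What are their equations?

Write the tangent as mx − y + (−1/2 − m·(1/2)) = 0 and set its distance from the centre to √10:
[m·(−5/2) − (5/2)]² = 10(m² + 1)
3m² − 10m + 3 = 0, so m = 3 or m = 1/3.
Through (1/2, −1/2) these give 3x − y = 2 and x − 3y = 2.

3x − y = 2 and x − 3y = 2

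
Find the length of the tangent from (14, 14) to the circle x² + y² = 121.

√271

The centre is (0, 0) and r = 11. The square of the distance from P to the centre is 196 + 196 = 392.
The tangent meets the radius at right angles, so tangent² = |PO|² − r² = 392 − 121 = 271.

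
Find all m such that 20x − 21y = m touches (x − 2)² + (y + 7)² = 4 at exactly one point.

m = 129 or m = 245

Tangency holds when the distance from the centre (2, −7) to the line equals the radius 2:
|20·2 − 21·(−7) − m| / √841 = 2
|m − (187)| = 2·29, so m = 245 or m = 129.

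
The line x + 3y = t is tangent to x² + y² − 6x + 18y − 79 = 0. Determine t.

The line touches the circle iff its distance from (3, −9) is 13:
|1·3 + 3·(−9) − t| / √10 = 13
|t − (−24)| = 13√10.

t = −24 ± 13√10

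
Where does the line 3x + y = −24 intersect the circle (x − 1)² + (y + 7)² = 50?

(−6, −6) and (−4, −12)

Express y = −3x − 24 and substitute into the circle:
10x² + 100x + 240 = 0  ⟹  x² + 10x + 24 = 0
x = −4 or x = −6, giving (−4, −12) and (−6, −6).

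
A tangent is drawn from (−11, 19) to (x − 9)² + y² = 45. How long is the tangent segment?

Centre (9, 0), r² = 45. |PO|² = (−20)² + (19)² = 761.
The tangent meets the radius at right angles, so tangent² = |PO|² − r² = 761 − 45 = 716.

2√179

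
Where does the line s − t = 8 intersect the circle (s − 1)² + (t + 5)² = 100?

Express t = s − 8 and substitute into the circle:
2s² − 8s − 90 = 0  ⟹  s² − 4s − 45 = 0
s = 9 or s = −5, giving (9, 1) and (−5, −13).

(−5, −13) and (9, 1)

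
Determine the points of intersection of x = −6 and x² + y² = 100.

The line gives x = −6. Substituting into the circle:
y² − 64 = 0
y = 8 or y = −8, giving (−6, 8) and (−6, −8).

(−6, −8) and (−6, 8)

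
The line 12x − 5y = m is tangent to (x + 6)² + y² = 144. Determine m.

For a tangent, require d(centre, line) = r = 12.
|12·(−6) − 5·0 − m| / √169 = 12
|m − (−72)| = 12·13, so m = 84 or m = −228.

m = −228 or m = 84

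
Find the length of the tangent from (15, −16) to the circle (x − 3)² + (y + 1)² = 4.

√365

The centre is (3, −1) and r = 2. The square of the distance from P to the centre is 144 + 225 = 369.
The tangent meets the radius at right angles, so tangent² = |PO|² − r² = 369 − 4 = 365.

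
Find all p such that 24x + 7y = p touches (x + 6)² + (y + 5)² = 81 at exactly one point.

Tangency holds when the distance from the centre (−6, −5) to the line equals the radius 9:
|24·(−6) + 7·(−5) − p| / √625 = 9
|p − (−179)| = 9·25, so p = 46 or p = −404.

p = −404 or p = 46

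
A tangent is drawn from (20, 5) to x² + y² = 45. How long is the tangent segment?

2√95

With centre O = (0, 0), |OP|² = 425 and r² = 45.
Power of the point: PT² = |PO|² − r² = 380, so PT = 2√95.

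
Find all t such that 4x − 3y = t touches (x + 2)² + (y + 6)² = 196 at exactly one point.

t = −60 or t = 80

The line touches the circle iff its distance from (−2, −6) is 14:
|4·(−2) − 3·(−6) − t| / √25 = 14
|t − (10)| = 14·5, so t = 80 or t = −60.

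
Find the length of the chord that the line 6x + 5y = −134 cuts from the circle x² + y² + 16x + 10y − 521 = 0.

The distance from (−8, −5) to the line is 61/√61, and r² = 610.
Half the chord is √(r² − d²) = √(549), so the full chord is 6√61.

6√61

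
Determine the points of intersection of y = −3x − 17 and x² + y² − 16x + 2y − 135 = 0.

Express y = −3x − 17 and substitute into the circle:
10x² + 80x + 120 = 0  ⟹  x² + 8x + 12 = 0
x = −2 or x = −6, giving (−2, −11) and (−6, 1).

(−6, 1) and (−2, −11)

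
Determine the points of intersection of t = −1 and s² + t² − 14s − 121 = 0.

(−6, −1) and (20, −1)

Express t = −1 and substitute into the circle:
s² − 14s − 120 = 0
s = 20 or s = −6, giving (20, −1) and (−6, −1).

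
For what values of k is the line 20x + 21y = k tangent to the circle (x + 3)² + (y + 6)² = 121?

k = −505 or k = 133

Tangency holds when the distance from the centre (−3, −6) to the line equals the radius 11:
|20·(−3) + 21·(−6) − k| / √841 = 11
|k − (−186)| = 11·29, so k = 133 or k = −505.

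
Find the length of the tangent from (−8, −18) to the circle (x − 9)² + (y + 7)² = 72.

The centre is (9, −7) and r = 6√2. The square of the distance from P to the centre is 289 + 121 = 410.
By the tangent–radius right angle, tangent length = √(|PO|² − r²) = √338 = 13√2.

13√2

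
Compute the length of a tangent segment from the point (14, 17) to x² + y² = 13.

2√118

The centre is (0, 0) and r = √13. The square of the distance from P to the centre is 196 + 289 = 485.
The tangent meets the radius at right angles, so tangent² = |PO|² − r² = 485 − 13 = 472.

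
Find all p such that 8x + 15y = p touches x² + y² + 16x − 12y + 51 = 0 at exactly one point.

p = −93 or p = 145

Tangency holds when the distance from the centre (−8, 6) to the line equals the radius 7:
|8·(−8) + 15·6 − p| / √289 = 7
|p − (26)| = 7·17, so p = 145 or p = −93.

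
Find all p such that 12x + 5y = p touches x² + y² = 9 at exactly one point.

For a tangent, require d(centre, line) = r = 3.
|12·0 + 5·0 − p| / √169 = 3
|p| = 3·13, so p = 39 or p = −39.

p = −39 or p = 39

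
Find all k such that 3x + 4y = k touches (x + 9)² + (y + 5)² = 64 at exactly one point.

The line touches the circle iff its distance from (−9, −5) is 8:
|3·(−9) + 4·(−5) − k| / √25 = 8
|k − (−47)| = 8·5, so k = −7 or k = −87.

k = −87 or k = −7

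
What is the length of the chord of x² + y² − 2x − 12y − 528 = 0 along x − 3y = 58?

√10

Centre (1, 6), r² = 565. Perpendicular distance d from centre to line = |−75| / √10 = 75/√10.
Half the chord is √(r² − d²) = √(5/2), so the full chord is √10.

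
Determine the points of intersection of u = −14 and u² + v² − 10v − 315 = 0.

(−14, −7) and (−14, 17)

The line gives u = −14. Substituting into the circle:
v² − 10v − 119 = 0
v = 17 or v = −7, giving (−14, 17) and (−14, −7).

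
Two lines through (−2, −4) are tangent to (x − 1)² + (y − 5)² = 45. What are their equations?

Let a tangent through (−2, −4) have slope m. Its distance from (1, 5) must equal 3√5:
(3m − (9))² = 45(m² + 1)
2m² + 3m − 2 = 0, so m = 1/2 or m = −2.
With m = 1/2: x − 2y = 6. With m = −2: 2x + y = −8.

x − 2y = 6 and 2x + y = −8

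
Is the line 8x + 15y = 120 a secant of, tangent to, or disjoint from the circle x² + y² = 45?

Centre (0, 0), r² = 45. Distance² from centre to line = (−120)²/289 = 14400/289.
Since d² > r², the line lies outside the circle.

disjoint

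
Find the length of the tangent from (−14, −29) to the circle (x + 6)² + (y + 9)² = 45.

√419

The centre is (−6, −9) and r = 3√5. The square of the distance from P to the centre is 64 + 400 = 464.
The tangent meets the radius at right angles, so tangent² = |PO|² − r² = 464 − 45 = 419.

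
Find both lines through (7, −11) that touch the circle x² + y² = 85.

Let a tangent through (7, −11) have slope m. Its distance from (0, 0) must equal √85:
[m·(−7) − (11)]² = 85(m² + 1)
18m² − 77m − 18 = 0, so m = 9/2 or m = −2/9.
With m = 9/2: 9x − 2y = 85. With m = −2/9: 2x + 9y = −85.

9x − 2y = 85 and 2x + 9y = −85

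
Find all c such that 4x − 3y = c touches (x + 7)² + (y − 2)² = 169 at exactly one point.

For a tangent, require d(centre, line) = r = 13.
|4·(−7) − 3·2 − c| / √25 = 13
|c − (−34)| = 13·5, so c = 31 or c = −99.

c = −99 or c = 31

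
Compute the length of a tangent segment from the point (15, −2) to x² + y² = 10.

√219

Centre (0, 0), r² = 10. |PO|² = (15)² + (−2)² = 229.
The tangent meets the radius at right angles, so tangent² = |PO|² − r² = 229 − 10 = 219.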